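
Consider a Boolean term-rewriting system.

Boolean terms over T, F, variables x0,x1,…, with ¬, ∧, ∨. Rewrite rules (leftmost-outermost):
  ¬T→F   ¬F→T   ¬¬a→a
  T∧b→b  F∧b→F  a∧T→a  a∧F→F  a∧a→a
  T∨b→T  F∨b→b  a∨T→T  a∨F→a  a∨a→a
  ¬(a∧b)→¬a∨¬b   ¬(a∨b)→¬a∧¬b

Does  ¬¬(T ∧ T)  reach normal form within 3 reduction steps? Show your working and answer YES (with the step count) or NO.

  start: ¬¬(T ∧ T)
  step 1: T ∧ T
  step 2: T

Answer: YES — reaches normal form T in 2 ≤ 3 steps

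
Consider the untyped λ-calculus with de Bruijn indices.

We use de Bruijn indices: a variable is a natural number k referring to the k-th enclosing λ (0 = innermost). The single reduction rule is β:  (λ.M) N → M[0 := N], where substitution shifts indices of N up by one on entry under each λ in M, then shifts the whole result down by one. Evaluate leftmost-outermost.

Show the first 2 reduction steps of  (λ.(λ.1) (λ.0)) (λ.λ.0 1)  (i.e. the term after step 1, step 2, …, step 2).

  start: (λ.(λ.1) (λ.0)) (λ.λ.0 1)
  step 1: (λ.λ.λ.0 1) (λ.0)
  step 2: λ.λ.0 1

Answer: after 2 steps: λ.λ.0 1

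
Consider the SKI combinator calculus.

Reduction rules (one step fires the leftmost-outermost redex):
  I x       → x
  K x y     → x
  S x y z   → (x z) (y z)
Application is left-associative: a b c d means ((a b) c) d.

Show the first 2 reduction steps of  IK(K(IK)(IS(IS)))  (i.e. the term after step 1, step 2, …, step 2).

  start: IK(K(IK)(IS(IS)))
  →1  K(K(IK)(IS(IS)))
  →2  K(IK)

Answer: after 2 steps: K(IK)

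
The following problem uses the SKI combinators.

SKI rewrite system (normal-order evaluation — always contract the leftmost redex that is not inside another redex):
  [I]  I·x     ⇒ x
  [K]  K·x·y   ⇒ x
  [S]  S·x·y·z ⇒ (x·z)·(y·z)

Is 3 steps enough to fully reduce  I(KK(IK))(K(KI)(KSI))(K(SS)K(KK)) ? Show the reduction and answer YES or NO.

  start: I(KK(IK))(K(KI)(KSI))(K(SS)K(KK))
  →1  KK(IK)(K(KI)(KSI))(K(SS)K(KK))
  →2  K(K(KI)(KSI))(K(SS)K(KK))
  →3  K(KI)(KSI)

Answer: NO — after 3 steps the term is K(KI)(KSI), not yet normal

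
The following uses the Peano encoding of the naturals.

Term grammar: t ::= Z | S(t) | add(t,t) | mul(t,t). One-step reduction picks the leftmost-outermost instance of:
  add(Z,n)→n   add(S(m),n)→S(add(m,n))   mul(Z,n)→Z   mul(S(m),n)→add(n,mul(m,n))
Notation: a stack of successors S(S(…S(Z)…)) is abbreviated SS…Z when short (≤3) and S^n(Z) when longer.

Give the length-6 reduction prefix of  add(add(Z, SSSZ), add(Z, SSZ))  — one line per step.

  start: add(add(Z, SSSZ), add(Z, SSZ))
  →1  add(SSSZ, add(Z, SSZ))
  →2  S(add(SSZ, add(Z, SSZ)))
  →3  S(S(add(SZ, add(Z, SSZ))))
  →4  S(S(S(add(Z, add(Z, SSZ)))))
  →5  S(S(S(add(Z, SSZ))))
  →6  S^5(Z)

Answer: after 6 steps: S^5(Z)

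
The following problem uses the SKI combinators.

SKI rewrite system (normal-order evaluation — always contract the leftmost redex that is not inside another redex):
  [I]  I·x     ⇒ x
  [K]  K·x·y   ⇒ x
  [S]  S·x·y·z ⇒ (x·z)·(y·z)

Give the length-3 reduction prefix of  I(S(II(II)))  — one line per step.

  start: I(S(II(II)))
  [1] S(II(II))
  [2] S(I(II))
  [3] S(II)

Answer: after 3 steps: S(II)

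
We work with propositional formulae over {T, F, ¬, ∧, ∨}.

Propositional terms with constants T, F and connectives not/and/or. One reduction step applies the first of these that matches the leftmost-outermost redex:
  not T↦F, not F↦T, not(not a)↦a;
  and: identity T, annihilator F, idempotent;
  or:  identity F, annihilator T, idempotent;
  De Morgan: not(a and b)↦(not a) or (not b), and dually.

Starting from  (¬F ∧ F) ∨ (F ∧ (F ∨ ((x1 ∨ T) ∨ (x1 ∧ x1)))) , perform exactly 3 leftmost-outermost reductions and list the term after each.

Answer: after 3 steps: F

Derivation:
  start: (¬F ∧ F) ∨ (F ∧ (F ∨ ((x1 ∨ T) ∨ (x1 ∧ x1))))
  [1] F ∨ (F ∧ (F ∨ ((x1 ∨ T) ∨ (x1 ∧ x1))))
  [2] F ∧ (F ∨ ((x1 ∨ T) ∨ (x1 ∧ x1)))
  [3] F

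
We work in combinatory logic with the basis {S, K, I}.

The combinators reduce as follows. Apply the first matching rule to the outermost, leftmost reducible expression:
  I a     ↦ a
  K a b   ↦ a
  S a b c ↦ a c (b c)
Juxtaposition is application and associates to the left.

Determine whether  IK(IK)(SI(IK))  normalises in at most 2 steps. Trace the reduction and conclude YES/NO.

Answer: NO — after 2 steps the term is IK, not yet normal

Reduction:
  start: IK(IK)(SI(IK))
  step 1: K(IK)(SI(IK))
  step 2: IK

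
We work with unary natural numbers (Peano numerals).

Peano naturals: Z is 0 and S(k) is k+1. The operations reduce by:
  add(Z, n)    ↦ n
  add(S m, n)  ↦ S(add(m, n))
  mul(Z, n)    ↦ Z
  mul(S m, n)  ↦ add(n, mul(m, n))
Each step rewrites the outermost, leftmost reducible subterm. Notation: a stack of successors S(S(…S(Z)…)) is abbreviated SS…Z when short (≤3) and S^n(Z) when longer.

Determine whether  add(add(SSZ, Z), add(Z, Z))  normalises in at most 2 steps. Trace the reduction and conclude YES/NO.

  start: add(add(SSZ, Z), add(Z, Z))
  step 1: add(S(add(SZ, Z)), add(Z, Z))
  step 2: S(add(add(SZ, Z), add(Z, Z)))

Answer: NO — after 2 steps the term is S(add(add(SZ, Z), add(Z, Z))), not yet normal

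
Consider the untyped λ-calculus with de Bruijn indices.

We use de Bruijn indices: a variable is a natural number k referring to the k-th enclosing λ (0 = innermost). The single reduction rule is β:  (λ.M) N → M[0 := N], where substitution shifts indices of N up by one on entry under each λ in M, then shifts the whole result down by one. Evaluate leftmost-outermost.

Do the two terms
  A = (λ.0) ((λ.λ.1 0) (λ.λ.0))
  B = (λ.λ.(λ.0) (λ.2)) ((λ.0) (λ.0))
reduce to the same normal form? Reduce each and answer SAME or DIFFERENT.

Term A:
  start: (λ.0) ((λ.λ.1 0) (λ.λ.0))
  [1] (λ.λ.1 0) (λ.λ.0)
  [2] λ.(λ.λ.0) 0
  [3] λ.λ.0

Term B:
  start: (λ.λ.(λ.0) (λ.2)) ((λ.0) (λ.0))
  [1] λ.(λ.0) (λ.(λ.0) (λ.0))
  [2] λ.λ.(λ.0) (λ.0)
  [3] λ.λ.λ.0

Answer: DIFFERENT — A ⇓ λ.λ.0, B ⇓ λ.λ.λ.0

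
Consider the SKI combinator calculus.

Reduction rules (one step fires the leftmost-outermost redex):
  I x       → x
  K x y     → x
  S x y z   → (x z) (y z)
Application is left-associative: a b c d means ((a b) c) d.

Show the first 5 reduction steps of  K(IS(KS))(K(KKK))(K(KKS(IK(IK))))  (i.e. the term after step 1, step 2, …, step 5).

  start: K(IS(KS))(K(KKK))(K(KKS(IK(IK))))
  [1] IS(KS)(K(KKS(IK(IK))))
  [2] S(KS)(K(KKS(IK(IK))))
  [3] S(KS)(K(K(IK(IK))))
  [4] S(KS)(K(K(K(IK))))
  [5] S(KS)(K(K(KK)))

Answer: after 5 steps: S(KS)(K(K(KK)))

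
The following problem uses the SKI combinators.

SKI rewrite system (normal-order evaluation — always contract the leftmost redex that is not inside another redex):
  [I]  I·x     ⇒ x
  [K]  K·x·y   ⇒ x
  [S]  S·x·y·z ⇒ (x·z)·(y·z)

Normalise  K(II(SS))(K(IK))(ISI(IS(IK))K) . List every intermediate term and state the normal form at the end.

Answer: normal form = SS(K(SKK))  (in 8 steps)

Derivation:
  start: K(II(SS))(K(IK))(ISI(IS(IK))K)
  [1] II(SS)(ISI(IS(IK))K)
  [2] I(SS)(ISI(IS(IK))K)
  [3] SS(ISI(IS(IK))K)
  [4] SS(SI(IS(IK))K)
  [5] SS(IK(IS(IK)K))
  [6] SS(K(IS(IK)K))
  [7] SS(K(S(IK)K))
  [8] SS(K(SKK))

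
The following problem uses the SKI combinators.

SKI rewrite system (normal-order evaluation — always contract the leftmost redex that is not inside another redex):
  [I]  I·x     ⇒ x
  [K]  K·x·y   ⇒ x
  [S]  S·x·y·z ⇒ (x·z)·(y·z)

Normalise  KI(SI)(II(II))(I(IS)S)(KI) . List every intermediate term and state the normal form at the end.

  start: KI(SI)(II(II))(I(IS)S)(KI)
  →1  I(II(II))(I(IS)S)(KI)
  →2  II(II)(I(IS)S)(KI)
  →3  I(II)(I(IS)S)(KI)
  →4  II(I(IS)S)(KI)
  →5  I(I(IS)S)(KI)
  →6  I(IS)S(KI)
  →7  ISS(KI)
  →8  SS(KI)

Answer: normal form = SS(KI)  (in 8 steps)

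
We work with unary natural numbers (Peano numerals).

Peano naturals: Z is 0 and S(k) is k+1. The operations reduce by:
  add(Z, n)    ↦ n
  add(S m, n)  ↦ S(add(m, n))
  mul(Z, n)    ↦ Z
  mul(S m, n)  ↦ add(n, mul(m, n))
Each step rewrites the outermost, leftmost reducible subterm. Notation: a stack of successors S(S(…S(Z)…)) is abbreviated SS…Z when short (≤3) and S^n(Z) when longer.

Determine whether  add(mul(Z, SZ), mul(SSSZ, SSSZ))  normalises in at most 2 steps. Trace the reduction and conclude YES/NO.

  start: add(mul(Z, SZ), mul(SSSZ, SSSZ))
  step 1: add(Z, mul(SSSZ, SSSZ))
  step 2: mul(SSSZ, SSSZ)

Answer: NO — after 2 steps the term is mul(SSSZ, SSSZ), not yet normal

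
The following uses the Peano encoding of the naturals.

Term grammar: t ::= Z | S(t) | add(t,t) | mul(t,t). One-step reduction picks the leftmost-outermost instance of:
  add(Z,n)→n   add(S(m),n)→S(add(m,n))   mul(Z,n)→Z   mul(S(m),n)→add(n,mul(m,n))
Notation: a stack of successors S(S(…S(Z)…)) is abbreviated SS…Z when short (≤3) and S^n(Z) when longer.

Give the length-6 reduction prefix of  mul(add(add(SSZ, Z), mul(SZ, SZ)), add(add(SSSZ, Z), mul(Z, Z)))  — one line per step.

  start: mul(add(add(SSZ, Z), mul(SZ, SZ)), add(add(SSSZ, Z), mul(Z, Z)))
  →1  mul(add(S(add(SZ, Z)), mul(SZ, SZ)), add(add(SSSZ, Z), mul(Z, Z)))
  →2  mul(S(add(add(SZ, Z), mul(SZ, SZ))), add(add(SSSZ, Z), mul(Z, Z)))
  →3  add(add(add(SSSZ, Z), mul(Z, Z)), mul(add(add(SZ, Z), mul(SZ, SZ)), add(add(SSSZ, Z), mul(Z, Z))))
  →4  add(add(S(add(SSZ, Z)), mul(Z, Z)), mul(add(add(SZ, Z), mul(SZ, SZ)), add(add(SSSZ, Z), mul(Z, Z))))
  →5  add(S(add(add(SSZ, Z), mul(Z, Z))), mul(add(add(SZ, Z), mul(SZ, SZ)), add(add(SSSZ, Z), mul(Z, Z))))
  →6  S(add(add(add(SSZ, Z), mul(Z, Z)), mul(add(add(SZ, Z), mul(SZ, SZ)), add(add(SSSZ, Z), mul(Z, Z)))))

Answer: after 6 steps: S(add(add(add(SSZ, Z), mul(Z, Z)), mul(add(add(SZ, Z), mul(SZ, SZ)), add(add(SSSZ, Z), mul(Z, Z)))))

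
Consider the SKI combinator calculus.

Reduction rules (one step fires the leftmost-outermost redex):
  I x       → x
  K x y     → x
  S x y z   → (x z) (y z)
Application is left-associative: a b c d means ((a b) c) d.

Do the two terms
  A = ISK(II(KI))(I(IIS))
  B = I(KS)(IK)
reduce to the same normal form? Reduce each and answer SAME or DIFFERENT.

Answer: SAME — A ⇓ S, B ⇓ S

Reduction:
Term A:
  start: ISK(II(KI))(I(IIS))
  step 1: SK(II(KI))(I(IIS))
  step 2: K(I(IIS))(II(KI)(I(IIS)))
  step 3: I(IIS)
  step 4: IIS
  step 5: IS
  step 6: S

Term B:
  start: I(KS)(IK)
  step 1: KS(IK)
  step 2: S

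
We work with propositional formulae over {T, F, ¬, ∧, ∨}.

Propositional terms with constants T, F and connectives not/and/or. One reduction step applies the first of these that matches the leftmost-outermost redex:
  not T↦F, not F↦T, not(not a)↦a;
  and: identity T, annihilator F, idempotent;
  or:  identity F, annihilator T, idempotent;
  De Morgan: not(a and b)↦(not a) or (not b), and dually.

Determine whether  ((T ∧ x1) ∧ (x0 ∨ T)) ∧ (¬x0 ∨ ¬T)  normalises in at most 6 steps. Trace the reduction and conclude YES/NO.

Answer: YES — reaches normal form x1 ∧ ¬x0 in 5 ≤ 6 steps

Reduction:
  start: ((T ∧ x1) ∧ (x0 ∨ T)) ∧ (¬x0 ∨ ¬T)
  step 1: (x1 ∧ (x0 ∨ T)) ∧ (¬x0 ∨ ¬T)
  step 2: (x1 ∧ T) ∧ (¬x0 ∨ ¬T)
  step 3: x1 ∧ (¬x0 ∨ ¬T)
  step 4: x1 ∧ (¬x0 ∨ F)
  step 5: x1 ∧ ¬x0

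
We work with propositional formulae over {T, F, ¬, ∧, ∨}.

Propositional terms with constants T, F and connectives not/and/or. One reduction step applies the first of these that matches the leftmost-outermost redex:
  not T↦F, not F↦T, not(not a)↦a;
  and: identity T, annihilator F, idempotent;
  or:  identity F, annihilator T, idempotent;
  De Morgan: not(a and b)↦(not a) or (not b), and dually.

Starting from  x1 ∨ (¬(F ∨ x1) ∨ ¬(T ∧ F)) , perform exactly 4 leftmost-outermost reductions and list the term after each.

  start: x1 ∨ (¬(F ∨ x1) ∨ ¬(T ∧ F))
  [1] x1 ∨ ((¬F ∧ ¬x1) ∨ ¬(T ∧ F))
  [2] x1 ∨ ((T ∧ ¬x1) ∨ ¬(T ∧ F))
  [3] x1 ∨ (¬x1 ∨ ¬(T ∧ F))
  [4] x1 ∨ (¬x1 ∨ (¬T ∨ ¬F))

Answer: after 4 steps: x1 ∨ (¬x1 ∨ (¬T ∨ ¬F))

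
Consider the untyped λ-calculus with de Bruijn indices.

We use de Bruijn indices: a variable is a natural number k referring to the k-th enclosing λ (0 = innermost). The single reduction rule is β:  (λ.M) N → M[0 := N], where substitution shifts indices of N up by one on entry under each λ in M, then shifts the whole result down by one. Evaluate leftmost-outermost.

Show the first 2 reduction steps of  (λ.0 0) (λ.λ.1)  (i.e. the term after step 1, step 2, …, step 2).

Answer: after 2 steps: λ.λ.λ.1

Reduction:
  start: (λ.0 0) (λ.λ.1)
  →1  (λ.λ.1) (λ.λ.1)
  →2  λ.λ.λ.1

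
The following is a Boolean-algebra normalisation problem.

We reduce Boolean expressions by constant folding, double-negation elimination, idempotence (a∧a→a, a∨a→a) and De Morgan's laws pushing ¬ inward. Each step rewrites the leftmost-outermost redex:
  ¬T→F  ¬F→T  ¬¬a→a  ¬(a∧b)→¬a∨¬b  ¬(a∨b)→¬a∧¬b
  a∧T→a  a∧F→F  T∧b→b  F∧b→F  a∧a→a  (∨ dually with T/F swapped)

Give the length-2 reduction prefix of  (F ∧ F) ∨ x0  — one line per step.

  start: (F ∧ F) ∨ x0
  →1  F ∨ x0
  →2  x0

Answer: after 2 steps: x0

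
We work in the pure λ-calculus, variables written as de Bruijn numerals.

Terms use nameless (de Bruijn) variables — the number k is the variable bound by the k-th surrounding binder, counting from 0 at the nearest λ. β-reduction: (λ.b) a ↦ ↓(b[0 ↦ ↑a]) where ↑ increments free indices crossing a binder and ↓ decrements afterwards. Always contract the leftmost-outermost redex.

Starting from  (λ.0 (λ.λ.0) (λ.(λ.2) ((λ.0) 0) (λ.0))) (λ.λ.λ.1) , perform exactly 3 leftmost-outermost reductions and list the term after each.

Answer: after 3 steps: λ.λ.(λ.λ.λ.λ.1) ((λ.0) 0) (λ.0)

Derivation:
  start: (λ.0 (λ.λ.0) (λ.(λ.2) ((λ.0) 0) (λ.0))) (λ.λ.λ.1)
  →1  (λ.λ.λ.1) (λ.λ.0) (λ.(λ.λ.λ.λ.1) ((λ.0) 0) (λ.0))
  →2  (λ.λ.1) (λ.(λ.λ.λ.λ.1) ((λ.0) 0) (λ.0))
  →3  λ.λ.(λ.λ.λ.λ.1) ((λ.0) 0) (λ.0)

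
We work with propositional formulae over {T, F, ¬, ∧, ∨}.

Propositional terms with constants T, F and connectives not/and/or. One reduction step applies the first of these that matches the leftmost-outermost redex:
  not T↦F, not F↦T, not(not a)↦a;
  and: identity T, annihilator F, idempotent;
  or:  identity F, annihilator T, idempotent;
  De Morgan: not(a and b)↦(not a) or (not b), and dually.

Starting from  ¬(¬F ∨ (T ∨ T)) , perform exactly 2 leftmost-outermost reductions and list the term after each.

  start: ¬(¬F ∨ (T ∨ T))
  [1] ¬¬F ∧ ¬(T ∨ T)
  [2] F ∧ ¬(T ∨ T)

Answer: after 2 steps: F ∧ ¬(T ∨ T)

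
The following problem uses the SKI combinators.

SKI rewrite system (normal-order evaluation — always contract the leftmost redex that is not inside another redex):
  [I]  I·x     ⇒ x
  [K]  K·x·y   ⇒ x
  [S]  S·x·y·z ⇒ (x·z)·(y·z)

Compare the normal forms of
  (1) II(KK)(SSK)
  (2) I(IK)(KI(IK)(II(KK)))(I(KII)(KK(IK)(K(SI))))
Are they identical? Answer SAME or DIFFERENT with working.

Answer: DIFFERENT — A ⇓ K, B ⇓ KK

Derivation:
Term A:
  start: II(KK)(SSK)
  →1  I(KK)(SSK)
  →2  KK(SSK)
  →3  K

Term B:
  start: I(IK)(KI(IK)(II(KK)))(I(KII)(KK(IK)(K(SI))))
  →1  IK(KI(IK)(II(KK)))(I(KII)(KK(IK)(K(SI))))
  →2  K(KI(IK)(II(KK)))(I(KII)(KK(IK)(K(SI))))
  →3  KI(IK)(II(KK))
  →4  I(II(KK))
  →5  II(KK)
  →6  I(KK)
  →7  KK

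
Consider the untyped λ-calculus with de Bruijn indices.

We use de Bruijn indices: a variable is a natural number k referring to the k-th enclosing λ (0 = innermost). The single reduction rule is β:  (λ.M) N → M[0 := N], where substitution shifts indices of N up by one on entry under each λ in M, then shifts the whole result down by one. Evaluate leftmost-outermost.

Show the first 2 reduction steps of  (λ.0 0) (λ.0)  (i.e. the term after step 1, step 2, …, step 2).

  start: (λ.0 0) (λ.0)
  [1] (λ.0) (λ.0)
  [2] λ.0

Answer: after 2 steps: λ.0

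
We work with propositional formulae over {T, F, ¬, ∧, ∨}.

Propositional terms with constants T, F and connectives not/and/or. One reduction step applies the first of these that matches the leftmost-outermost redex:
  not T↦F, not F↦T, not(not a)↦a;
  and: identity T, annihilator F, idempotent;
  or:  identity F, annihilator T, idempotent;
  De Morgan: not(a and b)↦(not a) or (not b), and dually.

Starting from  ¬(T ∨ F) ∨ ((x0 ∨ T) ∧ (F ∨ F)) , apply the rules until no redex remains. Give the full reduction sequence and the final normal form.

  start: ¬(T ∨ F) ∨ ((x0 ∨ T) ∧ (F ∨ F))
  step 1: (¬T ∧ ¬F) ∨ ((x0 ∨ T) ∧ (F ∨ F))
  step 2: (F ∧ ¬F) ∨ ((x0 ∨ T) ∧ (F ∨ F))
  step 3: F ∨ ((x0 ∨ T) ∧ (F ∨ F))
  step 4: (x0 ∨ T) ∧ (F ∨ F)
  step 5: T ∧ (F ∨ F)
  step 6: F ∨ F
  step 7: F

Answer: normal form = F  (in 7 steps)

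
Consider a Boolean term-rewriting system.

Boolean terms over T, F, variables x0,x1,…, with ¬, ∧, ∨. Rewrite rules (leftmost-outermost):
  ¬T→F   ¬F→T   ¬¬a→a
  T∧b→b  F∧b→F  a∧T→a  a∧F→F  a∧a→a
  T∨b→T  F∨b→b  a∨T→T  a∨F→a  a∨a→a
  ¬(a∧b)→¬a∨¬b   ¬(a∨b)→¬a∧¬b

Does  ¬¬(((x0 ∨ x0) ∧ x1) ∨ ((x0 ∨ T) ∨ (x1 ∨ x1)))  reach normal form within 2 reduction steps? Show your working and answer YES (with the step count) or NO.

Answer: NO — after 2 steps the term is (x0 ∧ x1) ∨ ((x0 ∨ T) ∨ (x1 ∨ x1)), not yet normal

Reduction:
  start: ¬¬(((x0 ∨ x0) ∧ x1) ∨ ((x0 ∨ T) ∨ (x1 ∨ x1)))
  →1  ((x0 ∨ x0) ∧ x1) ∨ ((x0 ∨ T) ∨ (x1 ∨ x1))
  →2  (x0 ∧ x1) ∨ ((x0 ∨ T) ∨ (x1 ∨ x1))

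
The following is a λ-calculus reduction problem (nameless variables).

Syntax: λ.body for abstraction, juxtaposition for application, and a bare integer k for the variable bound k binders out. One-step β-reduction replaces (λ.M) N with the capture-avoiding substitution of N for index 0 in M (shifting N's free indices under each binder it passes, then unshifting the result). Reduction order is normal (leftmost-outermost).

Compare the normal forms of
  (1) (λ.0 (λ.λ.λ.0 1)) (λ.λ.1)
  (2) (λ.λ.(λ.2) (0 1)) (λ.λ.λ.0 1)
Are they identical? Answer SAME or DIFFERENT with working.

Answer: SAME — A ⇓ λ.λ.λ.λ.0 1, B ⇓ λ.λ.λ.λ.0 1

Derivation:
Term A:
  start: (λ.0 (λ.λ.λ.0 1)) (λ.λ.1)
  →1  (λ.λ.1) (λ.λ.λ.0 1)
  →2  λ.λ.λ.λ.0 1

Term B:
  start: (λ.λ.(λ.2) (0 1)) (λ.λ.λ.0 1)
  →1  λ.(λ.λ.λ.λ.0 1) (0 (λ.λ.λ.0 1))
  →2  λ.λ.λ.λ.0 1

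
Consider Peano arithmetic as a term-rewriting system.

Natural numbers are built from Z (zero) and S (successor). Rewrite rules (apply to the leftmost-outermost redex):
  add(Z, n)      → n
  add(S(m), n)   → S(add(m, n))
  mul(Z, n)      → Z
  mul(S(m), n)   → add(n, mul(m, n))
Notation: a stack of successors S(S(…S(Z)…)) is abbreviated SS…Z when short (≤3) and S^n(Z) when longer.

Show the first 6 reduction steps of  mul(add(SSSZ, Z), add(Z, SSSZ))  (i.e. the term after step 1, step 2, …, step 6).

  start: mul(add(SSSZ, Z), add(Z, SSSZ))
  step 1: mul(S(add(SSZ, Z)), add(Z, SSSZ))
  step 2: add(add(Z, SSSZ), mul(add(SSZ, Z), add(Z, SSSZ)))
  step 3: add(SSSZ, mul(add(SSZ, Z), add(Z, SSSZ)))
  step 4: S(add(SSZ, mul(add(SSZ, Z), add(Z, SSSZ))))
  step 5: S(S(add(SZ, mul(add(SSZ, Z), add(Z, SSSZ)))))
  step 6: S(S(S(add(Z, mul(add(SSZ, Z), add(Z, SSSZ))))))

Answer: after 6 steps: S(S(S(add(Z, mul(add(SSZ, Z), add(Z, SSSZ))))))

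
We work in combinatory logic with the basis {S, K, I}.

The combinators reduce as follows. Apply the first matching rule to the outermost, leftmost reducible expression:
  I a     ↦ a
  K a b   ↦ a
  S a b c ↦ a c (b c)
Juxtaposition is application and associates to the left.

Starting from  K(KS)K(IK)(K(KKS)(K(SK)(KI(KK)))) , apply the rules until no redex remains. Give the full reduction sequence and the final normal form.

  start: K(KS)K(IK)(K(KKS)(K(SK)(KI(KK))))
  →1  KS(IK)(K(KKS)(K(SK)(KI(KK))))
  →2  S(K(KKS)(K(SK)(KI(KK))))
  →3  S(KKS)
  →4  SK

Answer: normal form = SK  (in 4 steps)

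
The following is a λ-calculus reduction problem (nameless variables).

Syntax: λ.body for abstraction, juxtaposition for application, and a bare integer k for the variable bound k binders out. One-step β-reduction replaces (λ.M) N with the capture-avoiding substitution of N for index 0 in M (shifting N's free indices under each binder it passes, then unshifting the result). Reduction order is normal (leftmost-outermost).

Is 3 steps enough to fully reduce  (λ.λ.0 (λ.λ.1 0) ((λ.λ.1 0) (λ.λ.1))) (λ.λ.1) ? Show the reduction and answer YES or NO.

Answer: YES — reaches normal form λ.0 (λ.λ.1 0) (λ.λ.1) in 3 ≤ 3 steps

Reduction:
  start: (λ.λ.0 (λ.λ.1 0) ((λ.λ.1 0) (λ.λ.1))) (λ.λ.1)
  step 1: λ.0 (λ.λ.1 0) ((λ.λ.1 0) (λ.λ.1))
  step 2: λ.0 (λ.λ.1 0) (λ.(λ.λ.1) 0)
  step 3: λ.0 (λ.λ.1 0) (λ.λ.1)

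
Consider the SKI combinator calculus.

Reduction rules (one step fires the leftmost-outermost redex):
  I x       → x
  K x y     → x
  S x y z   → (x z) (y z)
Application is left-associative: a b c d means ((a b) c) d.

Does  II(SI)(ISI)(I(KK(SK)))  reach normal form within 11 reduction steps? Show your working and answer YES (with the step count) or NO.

Answer: YES — reaches normal form K(SIK) in 9 ≤ 11 steps

Reduction:
  start: II(SI)(ISI)(I(KK(SK)))
  step 1: I(SI)(ISI)(I(KK(SK)))
  step 2: SI(ISI)(I(KK(SK)))
  step 3: I(I(KK(SK)))(ISI(I(KK(SK))))
  step 4: I(KK(SK))(ISI(I(KK(SK))))
  step 5: KK(SK)(ISI(I(KK(SK))))
  step 6: K(ISI(I(KK(SK))))
  step 7: K(SI(I(KK(SK))))
  step 8: K(SI(KK(SK)))
  step 9: K(SIK)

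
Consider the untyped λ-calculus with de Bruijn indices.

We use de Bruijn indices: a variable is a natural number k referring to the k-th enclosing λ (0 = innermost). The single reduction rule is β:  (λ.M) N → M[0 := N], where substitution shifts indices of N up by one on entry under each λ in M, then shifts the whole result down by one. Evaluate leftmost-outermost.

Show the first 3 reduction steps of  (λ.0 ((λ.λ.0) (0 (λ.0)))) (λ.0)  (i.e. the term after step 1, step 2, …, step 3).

Answer: after 3 steps: λ.0

Reduction:
  start: (λ.0 ((λ.λ.0) (0 (λ.0)))) (λ.0)
  →1  (λ.0) ((λ.λ.0) ((λ.0) (λ.0)))
  →2  (λ.λ.0) ((λ.0) (λ.0))
  →3  λ.0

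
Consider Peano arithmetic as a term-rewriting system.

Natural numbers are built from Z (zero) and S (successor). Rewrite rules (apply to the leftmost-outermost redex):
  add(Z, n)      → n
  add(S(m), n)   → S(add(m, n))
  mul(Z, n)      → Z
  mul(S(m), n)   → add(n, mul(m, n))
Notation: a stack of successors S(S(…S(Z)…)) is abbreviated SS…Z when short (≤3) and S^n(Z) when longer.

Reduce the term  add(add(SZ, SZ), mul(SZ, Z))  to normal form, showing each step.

Answer: normal form = SSZ  (in 8 steps)

Derivation:
  start: add(add(SZ, SZ), mul(SZ, Z))
  [1] add(S(add(Z, SZ)), mul(SZ, Z))
  [2] S(add(add(Z, SZ), mul(SZ, Z)))
  [3] S(add(SZ, mul(SZ, Z)))
  [4] S(S(add(Z, mul(SZ, Z))))
  [5] S(S(mul(SZ, Z)))
  [6] S(S(add(Z, mul(Z, Z))))
  [7] S(S(mul(Z, Z)))
  [8] SSZ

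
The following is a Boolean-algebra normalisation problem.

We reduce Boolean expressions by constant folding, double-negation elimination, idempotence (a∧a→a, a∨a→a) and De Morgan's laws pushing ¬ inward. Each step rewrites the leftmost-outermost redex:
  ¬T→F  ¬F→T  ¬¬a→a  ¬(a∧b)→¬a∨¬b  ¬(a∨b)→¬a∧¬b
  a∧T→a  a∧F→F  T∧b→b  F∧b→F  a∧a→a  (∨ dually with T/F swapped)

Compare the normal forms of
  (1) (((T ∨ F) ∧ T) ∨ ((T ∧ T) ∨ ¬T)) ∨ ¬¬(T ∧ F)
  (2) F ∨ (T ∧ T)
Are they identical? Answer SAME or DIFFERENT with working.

Term A:
  start: (((T ∨ F) ∧ T) ∨ ((T ∧ T) ∨ ¬T)) ∨ ¬¬(T ∧ F)
  →1  ((T ∨ F) ∨ ((T ∧ T) ∨ ¬T)) ∨ ¬¬(T ∧ F)
  →2  (T ∨ ((T ∧ T) ∨ ¬T)) ∨ ¬¬(T ∧ F)
  →3  T ∨ ¬¬(T ∧ F)
  →4  T

Term B:
  start: F ∨ (T ∧ T)
  →1  T ∧ T
  →2  T

Answer: SAME — A ⇓ T, B ⇓ T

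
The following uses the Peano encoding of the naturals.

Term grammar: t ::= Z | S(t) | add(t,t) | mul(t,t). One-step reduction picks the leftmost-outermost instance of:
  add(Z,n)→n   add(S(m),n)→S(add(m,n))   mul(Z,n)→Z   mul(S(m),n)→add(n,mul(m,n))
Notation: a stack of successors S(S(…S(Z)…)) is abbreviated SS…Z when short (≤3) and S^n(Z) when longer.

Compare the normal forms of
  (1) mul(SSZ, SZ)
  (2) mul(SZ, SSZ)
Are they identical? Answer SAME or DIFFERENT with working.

Term A:
  start: mul(SSZ, SZ)
  step 1: add(SZ, mul(SZ, SZ))
  step 2: S(add(Z, mul(SZ, SZ)))
  step 3: S(mul(SZ, SZ))
  step 4: S(add(SZ, mul(Z, SZ)))
  step 5: S(S(add(Z, mul(Z, SZ))))
  step 6: S(S(mul(Z, SZ)))
  step 7: SSZ

Term B:
  start: mul(SZ, SSZ)
  step 1: add(SSZ, mul(Z, SSZ))
  step 2: S(add(SZ, mul(Z, SSZ)))
  step 3: S(S(add(Z, mul(Z, SSZ))))
  step 4: S(S(mul(Z, SSZ)))
  step 5: SSZ

Answer: SAME — A ⇓ SSZ, B ⇓ SSZ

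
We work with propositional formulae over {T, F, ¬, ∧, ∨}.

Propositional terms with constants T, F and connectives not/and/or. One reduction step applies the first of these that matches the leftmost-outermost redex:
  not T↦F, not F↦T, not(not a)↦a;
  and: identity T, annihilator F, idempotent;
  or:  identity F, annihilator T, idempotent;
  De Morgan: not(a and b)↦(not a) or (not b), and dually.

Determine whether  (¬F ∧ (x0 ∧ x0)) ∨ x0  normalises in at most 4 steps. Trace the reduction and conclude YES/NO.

  start: (¬F ∧ (x0 ∧ x0)) ∨ x0
  →1  (T ∧ (x0 ∧ x0)) ∨ x0
  →2  (x0 ∧ x0) ∨ x0
  →3  x0 ∨ x0
  →4  x0

Answer: YES — reaches normal form x0 in 4 ≤ 4 steps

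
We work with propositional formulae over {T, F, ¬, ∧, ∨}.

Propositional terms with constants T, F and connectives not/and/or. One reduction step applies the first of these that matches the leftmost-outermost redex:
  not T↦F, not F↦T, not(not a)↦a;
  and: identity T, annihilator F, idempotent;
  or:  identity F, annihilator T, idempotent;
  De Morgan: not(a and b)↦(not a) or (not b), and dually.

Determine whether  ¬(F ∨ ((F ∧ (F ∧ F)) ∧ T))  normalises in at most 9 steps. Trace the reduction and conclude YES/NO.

Answer: YES — reaches normal form T in 8 ≤ 9 steps

Reduction:
  start: ¬(F ∨ ((F ∧ (F ∧ F)) ∧ T))
  →1  ¬F ∧ ¬((F ∧ (F ∧ F)) ∧ T)
  →2  T ∧ ¬((F ∧ (F ∧ F)) ∧ T)
  →3  ¬((F ∧ (F ∧ F)) ∧ T)
  →4  ¬(F ∧ (F ∧ F)) ∨ ¬T
  →5  (¬F ∨ ¬(F ∧ F)) ∨ ¬T
  →6  (T ∨ ¬(F ∧ F)) ∨ ¬T
  →7  T ∨ ¬T
  →8  T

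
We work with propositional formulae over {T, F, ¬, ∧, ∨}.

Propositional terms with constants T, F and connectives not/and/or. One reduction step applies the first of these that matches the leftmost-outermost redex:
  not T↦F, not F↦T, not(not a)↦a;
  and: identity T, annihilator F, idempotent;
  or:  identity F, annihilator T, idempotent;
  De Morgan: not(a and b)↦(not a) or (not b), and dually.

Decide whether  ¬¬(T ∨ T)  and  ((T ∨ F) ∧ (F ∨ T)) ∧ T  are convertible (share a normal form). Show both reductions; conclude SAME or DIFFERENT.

Answer: SAME — A ⇓ T, B ⇓ T

Working:
Term A:
  start: ¬¬(T ∨ T)
  step 1: T ∨ T
  step 2: T

Term B:
  start: ((T ∨ F) ∧ (F ∨ T)) ∧ T
  step 1: (T ∨ F) ∧ (F ∨ T)
  step 2: T ∧ (F ∨ T)
  step 3: F ∨ T
  step 4: T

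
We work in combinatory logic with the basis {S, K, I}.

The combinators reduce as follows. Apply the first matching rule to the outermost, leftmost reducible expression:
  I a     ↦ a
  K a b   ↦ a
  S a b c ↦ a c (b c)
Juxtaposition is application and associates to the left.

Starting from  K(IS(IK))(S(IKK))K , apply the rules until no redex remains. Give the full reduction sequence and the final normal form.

  start: K(IS(IK))(S(IKK))K
  [1] IS(IK)K
  [2] S(IK)K
  [3] SKK

Answer: normal form = SKK  (in 3 steps)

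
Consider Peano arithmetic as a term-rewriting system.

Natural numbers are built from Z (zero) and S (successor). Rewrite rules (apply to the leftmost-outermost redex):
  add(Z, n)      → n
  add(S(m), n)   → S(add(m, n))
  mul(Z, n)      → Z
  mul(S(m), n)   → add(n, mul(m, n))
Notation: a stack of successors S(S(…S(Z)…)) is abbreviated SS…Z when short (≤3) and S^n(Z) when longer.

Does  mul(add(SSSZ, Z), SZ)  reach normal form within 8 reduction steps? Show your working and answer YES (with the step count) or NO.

Answer: NO — after 8 steps the term is S(S(mul(add(SZ, Z), SZ))), not yet normal

Reduction:
  start: mul(add(SSSZ, Z), SZ)
  step 1: mul(S(add(SSZ, Z)), SZ)
  step 2: add(SZ, mul(add(SSZ, Z), SZ))
  step 3: S(add(Z, mul(add(SSZ, Z), SZ)))
  step 4: S(mul(add(SSZ, Z), SZ))
  step 5: S(mul(S(add(SZ, Z)), SZ))
  step 6: S(add(SZ, mul(add(SZ, Z), SZ)))
  step 7: S(S(add(Z, mul(add(SZ, Z), SZ))))
  step 8: S(S(mul(add(SZ, Z), SZ)))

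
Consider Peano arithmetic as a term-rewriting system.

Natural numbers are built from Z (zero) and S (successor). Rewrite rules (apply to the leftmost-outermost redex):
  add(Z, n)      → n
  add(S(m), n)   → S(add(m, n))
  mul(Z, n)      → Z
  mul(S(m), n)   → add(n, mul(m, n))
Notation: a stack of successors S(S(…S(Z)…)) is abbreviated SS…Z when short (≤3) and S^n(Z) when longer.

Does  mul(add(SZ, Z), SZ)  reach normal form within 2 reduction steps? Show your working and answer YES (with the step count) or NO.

  start: mul(add(SZ, Z), SZ)
  [1] mul(S(add(Z, Z)), SZ)
  [2] add(SZ, mul(add(Z, Z), SZ))

Answer: NO — after 2 steps the term is add(SZ, mul(add(Z, Z), SZ)), not yet normal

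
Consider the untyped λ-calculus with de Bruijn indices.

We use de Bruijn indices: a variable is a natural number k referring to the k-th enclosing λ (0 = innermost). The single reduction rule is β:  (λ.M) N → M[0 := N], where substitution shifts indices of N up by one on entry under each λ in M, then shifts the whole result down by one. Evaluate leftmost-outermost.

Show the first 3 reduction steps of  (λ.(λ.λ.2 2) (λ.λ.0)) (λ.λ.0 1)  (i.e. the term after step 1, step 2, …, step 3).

  start: (λ.(λ.λ.2 2) (λ.λ.0)) (λ.λ.0 1)
  step 1: (λ.λ.(λ.λ.0 1) (λ.λ.0 1)) (λ.λ.0)
  step 2: λ.(λ.λ.0 1) (λ.λ.0 1)
  step 3: λ.λ.0 (λ.λ.0 1)

Answer: after 3 steps: λ.λ.0 (λ.λ.0 1)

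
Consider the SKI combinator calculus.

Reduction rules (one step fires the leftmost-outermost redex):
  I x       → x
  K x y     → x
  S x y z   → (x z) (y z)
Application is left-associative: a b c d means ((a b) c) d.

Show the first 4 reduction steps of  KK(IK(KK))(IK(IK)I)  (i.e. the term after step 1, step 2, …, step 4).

Answer: after 4 steps: KK

Reduction:
  start: KK(IK(KK))(IK(IK)I)
  →1  K(IK(IK)I)
  →2  K(K(IK)I)
  →3  K(IK)
  →4  KK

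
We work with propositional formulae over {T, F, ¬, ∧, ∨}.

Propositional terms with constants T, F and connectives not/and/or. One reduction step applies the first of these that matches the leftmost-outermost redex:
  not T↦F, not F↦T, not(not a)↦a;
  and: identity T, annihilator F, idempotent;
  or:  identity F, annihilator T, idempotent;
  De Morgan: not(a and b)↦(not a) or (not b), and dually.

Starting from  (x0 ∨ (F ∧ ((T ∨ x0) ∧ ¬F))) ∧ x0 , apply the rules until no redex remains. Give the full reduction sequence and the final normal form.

  start: (x0 ∨ (F ∧ ((T ∨ x0) ∧ ¬F))) ∧ x0
  step 1: (x0 ∨ F) ∧ x0
  step 2: x0 ∧ x0
  step 3: x0

Answer: normal form = x0  (in 3 steps)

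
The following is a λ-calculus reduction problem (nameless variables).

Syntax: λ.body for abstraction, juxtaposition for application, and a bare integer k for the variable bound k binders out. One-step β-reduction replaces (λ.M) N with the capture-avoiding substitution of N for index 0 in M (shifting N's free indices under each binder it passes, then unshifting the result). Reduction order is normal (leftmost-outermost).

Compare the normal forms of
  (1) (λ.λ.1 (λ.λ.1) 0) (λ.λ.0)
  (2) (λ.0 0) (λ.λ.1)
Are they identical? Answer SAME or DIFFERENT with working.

Term A:
  start: (λ.λ.1 (λ.λ.1) 0) (λ.λ.0)
  step 1: λ.(λ.λ.0) (λ.λ.1) 0
  step 2: λ.(λ.0) 0
  step 3: λ.0

Term B:
  start: (λ.0 0) (λ.λ.1)
  step 1: (λ.λ.1) (λ.λ.1)
  step 2: λ.λ.λ.1

Answer: DIFFERENT — A ⇓ λ.0, B ⇓ λ.λ.λ.1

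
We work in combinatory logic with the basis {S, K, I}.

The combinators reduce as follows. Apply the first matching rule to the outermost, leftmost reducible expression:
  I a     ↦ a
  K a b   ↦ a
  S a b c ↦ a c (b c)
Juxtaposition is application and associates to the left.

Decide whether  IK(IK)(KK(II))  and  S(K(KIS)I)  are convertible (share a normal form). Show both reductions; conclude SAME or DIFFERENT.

Term A:
  start: IK(IK)(KK(II))
  step 1: K(IK)(KK(II))
  step 2: IK
  step 3: K

Term B:
  start: S(K(KIS)I)
  step 1: S(KIS)
  step 2: SI

Answer: DIFFERENT — A ⇓ K, B ⇓ SI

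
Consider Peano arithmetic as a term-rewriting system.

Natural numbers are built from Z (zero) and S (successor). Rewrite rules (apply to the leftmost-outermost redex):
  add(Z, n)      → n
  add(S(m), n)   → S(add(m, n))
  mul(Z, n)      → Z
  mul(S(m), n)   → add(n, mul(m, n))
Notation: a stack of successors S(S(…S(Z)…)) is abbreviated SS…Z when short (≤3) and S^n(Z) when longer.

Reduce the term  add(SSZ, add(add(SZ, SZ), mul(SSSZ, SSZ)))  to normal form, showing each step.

  start: add(SSZ, add(add(SZ, SZ), mul(SSSZ, SSZ)))
  →1  S(add(SZ, add(add(SZ, SZ), mul(SSSZ, SSZ))))
  →2  S(S(add(Z, add(add(SZ, SZ), mul(SSSZ, SSZ)))))
  →3  S(S(add(add(SZ, SZ), mul(SSSZ, SSZ))))
  →4  S(S(add(S(add(Z, SZ)), mul(SSSZ, SSZ))))
  →5  S(S(S(add(add(Z, SZ), mul(SSSZ, SSZ)))))
  →6  S(S(S(add(SZ, mul(SSSZ, SSZ)))))
  →7  S(S(S(S(add(Z, mul(SSSZ, SSZ))))))
  →8  S(S(S(S(mul(SSSZ, SSZ)))))
  →9  S(S(S(S(add(SSZ, mul(SSZ, SSZ))))))
  →10  S(S(S(S(S(add(SZ, mul(SSZ, SSZ)))))))
  →11  S(S(S(S(S(S(add(Z, mul(SSZ, SSZ))))))))
  →12  S(S(S(S(S(S(mul(SSZ, SSZ)))))))
  →13  S(S(S(S(S(S(add(SSZ, mul(SZ, SSZ))))))))
  →14  S(S(S(S(S(S(S(add(SZ, mul(SZ, SSZ)))))))))
  →15  S(S(S(S(S(S(S(S(add(Z, mul(SZ, SSZ))))))))))
  →16  S(S(S(S(S(S(S(S(mul(SZ, SSZ)))))))))
  →17  S(S(S(S(S(S(S(S(add(SSZ, mul(Z, SSZ))))))))))
  →18  S(S(S(S(S(S(S(S(S(add(SZ, mul(Z, SSZ)))))))))))
  →19  S(S(S(S(S(S(S(S(S(S(add(Z, mul(Z, SSZ))))))))))))
  →20  S(S(S(S(S(S(S(S(S(S(mul(Z, SSZ)))))))))))
  →21  S^10(Z)

Answer: normal form = S^10(Z)  (in 21 steps)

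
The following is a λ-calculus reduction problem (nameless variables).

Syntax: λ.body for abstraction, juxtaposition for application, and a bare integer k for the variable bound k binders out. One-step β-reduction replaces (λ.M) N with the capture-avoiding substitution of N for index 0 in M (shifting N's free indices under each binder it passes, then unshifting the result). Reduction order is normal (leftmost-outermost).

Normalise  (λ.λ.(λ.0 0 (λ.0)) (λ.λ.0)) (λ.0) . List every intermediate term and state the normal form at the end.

  start: (λ.λ.(λ.0 0 (λ.0)) (λ.λ.0)) (λ.0)
  →1  λ.(λ.0 0 (λ.0)) (λ.λ.0)
  →2  λ.(λ.λ.0) (λ.λ.0) (λ.0)
  →3  λ.(λ.0) (λ.0)
  →4  λ.λ.0

Answer: normal form = λ.λ.0  (in 4 steps)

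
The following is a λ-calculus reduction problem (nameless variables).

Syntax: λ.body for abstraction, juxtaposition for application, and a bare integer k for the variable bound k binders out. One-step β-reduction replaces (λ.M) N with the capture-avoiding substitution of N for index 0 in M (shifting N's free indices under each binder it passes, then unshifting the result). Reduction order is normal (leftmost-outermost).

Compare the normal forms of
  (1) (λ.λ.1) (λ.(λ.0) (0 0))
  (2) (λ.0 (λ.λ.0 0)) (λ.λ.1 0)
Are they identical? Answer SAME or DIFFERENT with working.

Answer: SAME — A ⇓ λ.λ.0 0, B ⇓ λ.λ.0 0

Working:
Term A:
  start: (λ.λ.1) (λ.(λ.0) (0 0))
  →1  λ.λ.(λ.0) (0 0)
  →2  λ.λ.0 0

Term B:
  start: (λ.0 (λ.λ.0 0)) (λ.λ.1 0)
  →1  (λ.λ.1 0) (λ.λ.0 0)
  →2  λ.(λ.λ.0 0) 0
  →3  λ.λ.0 0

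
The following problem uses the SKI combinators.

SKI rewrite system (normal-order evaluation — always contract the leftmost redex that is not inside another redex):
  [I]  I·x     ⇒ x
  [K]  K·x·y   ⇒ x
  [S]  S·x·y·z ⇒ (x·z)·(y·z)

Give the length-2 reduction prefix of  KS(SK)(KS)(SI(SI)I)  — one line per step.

  start: KS(SK)(KS)(SI(SI)I)
  step 1: S(KS)(SI(SI)I)
  step 2: S(KS)(II(SII))

Answer: after 2 steps: S(KS)(II(SII))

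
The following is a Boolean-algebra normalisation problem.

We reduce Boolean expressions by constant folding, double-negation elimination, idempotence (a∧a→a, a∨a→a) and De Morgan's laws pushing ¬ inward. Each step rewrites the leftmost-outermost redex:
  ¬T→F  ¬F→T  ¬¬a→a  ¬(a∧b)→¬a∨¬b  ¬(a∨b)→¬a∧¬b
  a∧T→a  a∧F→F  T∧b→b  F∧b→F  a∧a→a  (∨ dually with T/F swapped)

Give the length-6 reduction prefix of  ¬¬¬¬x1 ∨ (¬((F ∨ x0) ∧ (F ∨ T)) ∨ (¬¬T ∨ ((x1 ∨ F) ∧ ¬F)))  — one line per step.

Answer: after 6 steps: x1 ∨ ((¬x0 ∨ ¬(F ∨ T)) ∨ (¬¬T ∨ ((x1 ∨ F) ∧ ¬F)))

Working:
  start: ¬¬¬¬x1 ∨ (¬((F ∨ x0) ∧ (F ∨ T)) ∨ (¬¬T ∨ ((x1 ∨ F) ∧ ¬F)))
  step 1: ¬¬x1 ∨ (¬((F ∨ x0) ∧ (F ∨ T)) ∨ (¬¬T ∨ ((x1 ∨ F) ∧ ¬F)))
  step 2: x1 ∨ (¬((F ∨ x0) ∧ (F ∨ T)) ∨ (¬¬T ∨ ((x1 ∨ F) ∧ ¬F)))
  step 3: x1 ∨ ((¬(F ∨ x0) ∨ ¬(F ∨ T)) ∨ (¬¬T ∨ ((x1 ∨ F) ∧ ¬F)))
  step 4: x1 ∨ (((¬F ∧ ¬x0) ∨ ¬(F ∨ T)) ∨ (¬¬T ∨ ((x1 ∨ F) ∧ ¬F)))
  step 5: x1 ∨ (((T ∧ ¬x0) ∨ ¬(F ∨ T)) ∨ (¬¬T ∨ ((x1 ∨ F) ∧ ¬F)))
  step 6: x1 ∨ ((¬x0 ∨ ¬(F ∨ T)) ∨ (¬¬T ∨ ((x1 ∨ F) ∧ ¬F)))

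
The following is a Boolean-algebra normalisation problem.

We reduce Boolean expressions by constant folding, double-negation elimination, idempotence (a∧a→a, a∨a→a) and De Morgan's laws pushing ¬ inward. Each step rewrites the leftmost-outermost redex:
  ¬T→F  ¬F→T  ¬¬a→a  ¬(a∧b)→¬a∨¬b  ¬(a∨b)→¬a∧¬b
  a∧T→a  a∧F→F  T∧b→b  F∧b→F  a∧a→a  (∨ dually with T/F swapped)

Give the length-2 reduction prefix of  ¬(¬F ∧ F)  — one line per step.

Answer: after 2 steps: F ∨ ¬F

Working:
  start: ¬(¬F ∧ F)
  [1] ¬¬F ∨ ¬F
  [2] F ∨ ¬F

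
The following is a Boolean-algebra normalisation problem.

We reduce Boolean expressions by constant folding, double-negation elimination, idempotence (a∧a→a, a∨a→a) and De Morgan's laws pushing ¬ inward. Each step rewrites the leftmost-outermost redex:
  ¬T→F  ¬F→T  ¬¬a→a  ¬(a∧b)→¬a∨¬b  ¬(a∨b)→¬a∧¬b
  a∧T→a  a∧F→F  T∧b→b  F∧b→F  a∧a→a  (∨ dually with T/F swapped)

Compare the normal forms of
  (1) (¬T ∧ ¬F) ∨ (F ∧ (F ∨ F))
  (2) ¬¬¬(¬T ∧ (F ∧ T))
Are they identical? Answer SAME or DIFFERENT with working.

Term A:
  start: (¬T ∧ ¬F) ∨ (F ∧ (F ∨ F))
  step 1: (F ∧ ¬F) ∨ (F ∧ (F ∨ F))
  step 2: F ∨ (F ∧ (F ∨ F))
  step 3: F ∧ (F ∨ F)
  step 4: F

Term B:
  start: ¬¬¬(¬T ∧ (F ∧ T))
  step 1: ¬(¬T ∧ (F ∧ T))
  step 2: ¬¬T ∨ ¬(F ∧ T)
  step 3: T ∨ ¬(F ∧ T)
  step 4: T

Answer: DIFFERENT — A ⇓ F, B ⇓ T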